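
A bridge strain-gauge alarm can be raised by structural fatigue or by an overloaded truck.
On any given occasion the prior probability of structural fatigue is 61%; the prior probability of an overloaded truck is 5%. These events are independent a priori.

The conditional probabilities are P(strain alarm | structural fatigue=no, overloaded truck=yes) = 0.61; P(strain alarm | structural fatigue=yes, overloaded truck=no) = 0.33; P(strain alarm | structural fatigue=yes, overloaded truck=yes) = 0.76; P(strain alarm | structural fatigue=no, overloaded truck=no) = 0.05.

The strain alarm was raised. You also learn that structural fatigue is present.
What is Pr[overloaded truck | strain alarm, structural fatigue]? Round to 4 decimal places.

Sum P(strain alarm|·) weighted by the priors over both values of overloaded truck:
  P(strain alarm | structural fatigue) = 0.33*0.95 + 0.76*0.05
        = 0.313500 + 0.038000 = 0.351500
Configurations with overloaded truck contribute 0.038000, so
  P(overloaded truck | strain alarm, structural fatigue) = 0.038000 / 0.351500 ≈ 0.1081

Pr[overloaded truck | strain alarm, structural fatigue] ≈ 0.1081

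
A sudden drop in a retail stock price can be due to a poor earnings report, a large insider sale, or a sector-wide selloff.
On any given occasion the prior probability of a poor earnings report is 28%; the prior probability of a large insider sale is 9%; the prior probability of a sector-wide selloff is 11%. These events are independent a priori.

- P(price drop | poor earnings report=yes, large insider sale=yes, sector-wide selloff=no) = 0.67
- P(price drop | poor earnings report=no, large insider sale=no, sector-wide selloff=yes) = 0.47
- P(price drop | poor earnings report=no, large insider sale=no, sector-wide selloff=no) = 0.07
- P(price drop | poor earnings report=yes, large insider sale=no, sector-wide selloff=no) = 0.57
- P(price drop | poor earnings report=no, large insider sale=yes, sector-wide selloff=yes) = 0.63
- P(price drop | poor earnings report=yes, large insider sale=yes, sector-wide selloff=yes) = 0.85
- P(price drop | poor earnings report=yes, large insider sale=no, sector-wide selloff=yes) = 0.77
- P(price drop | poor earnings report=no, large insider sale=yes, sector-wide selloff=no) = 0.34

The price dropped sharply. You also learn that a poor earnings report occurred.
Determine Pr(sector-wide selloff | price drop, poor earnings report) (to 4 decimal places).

Pr(sector-wide selloff | price drop, poor earnings report) ≈ 0.1423

P(price drop | poor earnings report) = 0.57*0.91*0.89 + 0.77*0.91*0.11 + 0.67*0.09*0.89 + 0.85*0.09*0.11 = 0.461643 + 0.077077 + 0.053667 + 0.008415 = 0.600802
Of this, 0.085492 comes from 0.077077 + 0.008415 (the sector-wide selloff=true cases).
Hence the posterior is 0.085492/0.600802 ≈ 0.1423.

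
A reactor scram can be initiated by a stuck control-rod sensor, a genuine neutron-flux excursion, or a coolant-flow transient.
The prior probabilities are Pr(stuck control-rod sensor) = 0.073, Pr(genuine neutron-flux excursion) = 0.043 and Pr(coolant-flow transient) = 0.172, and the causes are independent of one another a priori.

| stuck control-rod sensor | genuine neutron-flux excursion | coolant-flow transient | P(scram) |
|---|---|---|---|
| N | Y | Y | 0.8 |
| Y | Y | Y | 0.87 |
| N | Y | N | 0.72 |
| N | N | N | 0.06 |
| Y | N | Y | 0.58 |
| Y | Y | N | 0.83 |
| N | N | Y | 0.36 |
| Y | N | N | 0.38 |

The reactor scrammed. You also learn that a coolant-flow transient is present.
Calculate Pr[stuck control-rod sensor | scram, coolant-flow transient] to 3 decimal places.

P(scram | coolant-flow transient) = 0.36·0.927·0.957 + 0.8·0.927·0.043 + 0.58·0.073·0.957 + 0.87·0.073·0.043 = 0.319370 + 0.031889 + 0.040519 + 0.002731 = 0.394509
Of this, 0.043250 comes from 0.040519 + 0.002731 (the stuck control-rod sensor=true cases).
So P(stuck control-rod sensor | scram, coolant-flow transient) = 0.043250/0.394509 ≈ 0.110.

Pr[stuck control-rod sensor | scram, coolant-flow transient] ≈ 0.110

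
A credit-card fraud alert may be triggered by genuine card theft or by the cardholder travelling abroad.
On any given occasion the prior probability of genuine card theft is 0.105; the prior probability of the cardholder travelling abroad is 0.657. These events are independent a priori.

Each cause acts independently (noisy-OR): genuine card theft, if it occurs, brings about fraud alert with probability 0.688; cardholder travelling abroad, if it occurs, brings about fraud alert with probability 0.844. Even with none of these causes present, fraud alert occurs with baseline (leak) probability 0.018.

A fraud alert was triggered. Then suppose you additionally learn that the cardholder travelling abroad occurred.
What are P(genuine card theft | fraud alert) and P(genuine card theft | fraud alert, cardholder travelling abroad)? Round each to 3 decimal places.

P(genuine card theft | fraud alert) ≈ 0.153; P(genuine card theft | fraud alert, cardholder travelling abroad) ≈ 0.117

Under noisy-OR, P(fraud alert | causes) = 1 − (1−0.018)·∏(1−qᵢ) over the active causes.
Enumerate the 4 (genuine card theft, cardholder travelling abroad) configurations and weight by the priors:
  P(fraud alert) = 0.018×0.895×0.343 + 0.846808×0.895×0.657 + 0.693616×0.105×0.343 + 0.952204×0.105×0.657
        = 0.005526 + 0.497936 + 0.024981 + 0.065688 = 0.594131
Keeping only the genuine card theft-present terms gives 0.090669, so
  P(genuine card theft | fraud alert) = 0.090669 / 0.594131 ≈ 0.153

With the extra evidence:
Enumerate both values of genuine card theft and weight by the priors:
  P(fraud alert | cardholder travelling abroad) = 0.846808·0.895 + 0.952204·0.105
        = 0.757893 + 0.099981 = 0.857874
The terms with genuine card theft present sum to 0.099981, so
  P(genuine card theft | fraud alert, cardholder travelling abroad) = 0.099981 / 0.857874 ≈ 0.117
— cardholder travelling abroad explains away the evidence for genuine card theft.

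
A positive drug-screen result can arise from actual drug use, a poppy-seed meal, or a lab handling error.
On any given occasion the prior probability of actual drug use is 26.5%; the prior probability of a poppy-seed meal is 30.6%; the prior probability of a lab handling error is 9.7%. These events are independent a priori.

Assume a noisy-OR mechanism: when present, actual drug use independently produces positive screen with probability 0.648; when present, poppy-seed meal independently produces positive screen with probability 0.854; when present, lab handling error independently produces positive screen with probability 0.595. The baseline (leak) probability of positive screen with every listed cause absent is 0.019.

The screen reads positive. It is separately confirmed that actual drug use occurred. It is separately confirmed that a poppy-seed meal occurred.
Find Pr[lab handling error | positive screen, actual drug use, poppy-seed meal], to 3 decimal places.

Under noisy-OR, P(positive screen | causes) = 1 − (1−0.019)·∏(1−qᵢ) over the active causes.
P(positive screen | actual drug use, poppy-seed meal) = 0.949584*0.903 + 0.979582*0.097 = 0.857474 + 0.095019 = 0.952493
Restricting to configurations with lab handling error present: 0.979582*0.097 = 0.095019.
So P(lab handling error | positive screen, actual drug use, poppy-seed meal) = 0.095019/0.952493 ≈ 0.100.

Pr[lab handling error | positive screen, actual drug use, poppy-seed meal] ≈ 0.100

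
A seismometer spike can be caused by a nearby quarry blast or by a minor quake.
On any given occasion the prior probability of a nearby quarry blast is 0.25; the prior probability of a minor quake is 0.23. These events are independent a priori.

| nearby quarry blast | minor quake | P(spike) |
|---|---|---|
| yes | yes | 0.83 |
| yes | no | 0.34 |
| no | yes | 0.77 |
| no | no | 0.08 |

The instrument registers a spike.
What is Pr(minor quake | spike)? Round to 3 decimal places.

Pr(minor quake | spike) ≈ 0.618

By total probability over the 4 (nearby quarry blast, minor quake) configurations:
  P(spike) = 0.08·0.75·0.77 + 0.77·0.75·0.23 + 0.34·0.25·0.77 + 0.83·0.25·0.23
        = 0.046200 + 0.132825 + 0.065450 + 0.047725 = 0.292200
Configurations with minor quake contribute 0.180550, so
  P(minor quake | spike) = 0.180550 / 0.292200 ≈ 0.618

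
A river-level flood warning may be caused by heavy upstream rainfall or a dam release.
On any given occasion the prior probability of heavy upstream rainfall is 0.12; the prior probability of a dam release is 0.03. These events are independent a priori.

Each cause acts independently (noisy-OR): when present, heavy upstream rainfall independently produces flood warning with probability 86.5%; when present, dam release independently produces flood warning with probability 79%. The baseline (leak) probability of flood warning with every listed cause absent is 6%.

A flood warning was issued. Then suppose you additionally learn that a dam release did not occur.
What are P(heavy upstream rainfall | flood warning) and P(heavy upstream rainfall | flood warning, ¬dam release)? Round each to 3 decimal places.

P(heavy upstream rainfall | flood warning) ≈ 0.592; P(heavy upstream rainfall | flood warning, ¬dam release) ≈ 0.665

Under noisy-OR, P(flood warning | causes) = 1 − (1−0.06)·∏(1−qᵢ) over the active causes.
Enumerate the 4 (heavy upstream rainfall, dam release) configurations and weight by the priors:
  P(flood warning) = 0.06×0.88×0.97 + 0.8026×0.88×0.03 + 0.8731×0.12×0.97 + 0.973351×0.12×0.03
        = 0.051216 + 0.021189 + 0.101629 + 0.003504 = 0.177538
The terms with heavy upstream rainfall present sum to 0.105133, so
  P(heavy upstream rainfall | flood warning) = 0.105133 / 0.177538 ≈ 0.592

Now condition on the additional information:
P(flood warning | ¬dam release) = 0.06×0.88 + 0.8731×0.12 = 0.052800 + 0.104772 = 0.157572
Of this, 0.104772 comes from 0.8731×0.12 (the heavy upstream rainfall=true cases).
So P(heavy upstream rainfall | flood warning, ¬dam release) = 0.104772/0.157572 ≈ 0.665.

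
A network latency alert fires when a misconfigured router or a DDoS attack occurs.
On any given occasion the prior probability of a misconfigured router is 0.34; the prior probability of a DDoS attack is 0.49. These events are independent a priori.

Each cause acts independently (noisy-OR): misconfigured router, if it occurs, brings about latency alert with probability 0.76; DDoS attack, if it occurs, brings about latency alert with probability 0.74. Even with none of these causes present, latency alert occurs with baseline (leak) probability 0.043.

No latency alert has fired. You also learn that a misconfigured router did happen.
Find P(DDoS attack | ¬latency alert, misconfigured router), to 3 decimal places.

Under noisy-OR, P(latency alert | causes) = 1 − (1−0.043)·∏(1−qᵢ) over the active causes.
By total probability over both values of DDoS attack:
  P(¬latency alert | misconfigured router) = 0.22968×0.51 + 0.059717×0.49
        = 0.117137 + 0.029261 = 0.146398
The terms with DDoS attack present sum to 0.029261, so
  P(DDoS attack | ¬latency alert, misconfigured router) = 0.029261 / 0.146398 ≈ 0.200

P(DDoS attack | ¬latency alert, misconfigured router) ≈ 0.200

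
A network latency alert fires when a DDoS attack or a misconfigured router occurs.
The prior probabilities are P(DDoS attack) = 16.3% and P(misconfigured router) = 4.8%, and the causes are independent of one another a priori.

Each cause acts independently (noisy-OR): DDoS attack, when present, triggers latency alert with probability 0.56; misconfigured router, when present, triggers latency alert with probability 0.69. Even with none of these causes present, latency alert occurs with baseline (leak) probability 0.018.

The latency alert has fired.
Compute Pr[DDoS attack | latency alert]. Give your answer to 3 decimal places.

Pr[DDoS attack | latency alert] ≈ 0.692

Under noisy-OR, P(latency alert | causes) = 1 − (1−0.018)·∏(1−qᵢ) over the active causes.
Sum P(latency alert|·) weighted by the priors over the 4 (DDoS attack, misconfigured router) configurations:
  P(latency alert) = 0.018×0.837×0.952 + 0.69558×0.837×0.048 + 0.56792×0.163×0.952 + 0.866055×0.163×0.048
        = 0.014343 + 0.027946 + 0.088128 + 0.006776 = 0.137193
The terms with DDoS attack present sum to 0.094904, so
  P(DDoS attack | latency alert) = 0.094904 / 0.137193 ≈ 0.692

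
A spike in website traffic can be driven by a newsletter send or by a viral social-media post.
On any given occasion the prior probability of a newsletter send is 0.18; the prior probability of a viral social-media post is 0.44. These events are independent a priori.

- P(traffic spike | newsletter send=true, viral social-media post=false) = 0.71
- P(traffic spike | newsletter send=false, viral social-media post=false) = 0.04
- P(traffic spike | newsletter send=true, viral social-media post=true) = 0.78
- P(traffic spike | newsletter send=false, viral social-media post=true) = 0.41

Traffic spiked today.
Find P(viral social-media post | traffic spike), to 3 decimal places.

P(viral social-media post | traffic spike) ≈ 0.700

P(traffic spike) = 0.04*0.82*0.56 + 0.41*0.82*0.44 + 0.71*0.18*0.56 + 0.78*0.18*0.44 = 0.018368 + 0.147928 + 0.071568 + 0.061776 = 0.299640
Of this, 0.209704 comes from 0.147928 + 0.061776 (the viral social-media post=true cases).
So P(viral social-media post | traffic spike) = 0.209704/0.299640 ≈ 0.700.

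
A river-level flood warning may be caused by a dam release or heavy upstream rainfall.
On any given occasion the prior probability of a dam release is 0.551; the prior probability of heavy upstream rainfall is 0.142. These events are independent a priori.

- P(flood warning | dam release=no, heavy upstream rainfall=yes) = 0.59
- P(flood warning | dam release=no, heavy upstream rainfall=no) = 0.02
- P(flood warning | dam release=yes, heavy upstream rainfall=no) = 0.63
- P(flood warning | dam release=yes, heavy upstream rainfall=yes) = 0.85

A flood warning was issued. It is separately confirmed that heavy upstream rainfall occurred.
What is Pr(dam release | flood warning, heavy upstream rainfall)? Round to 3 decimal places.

Pr(dam release | flood warning, heavy upstream rainfall) ≈ 0.639

By total probability over both values of dam release:
  P(flood warning | heavy upstream rainfall) = 0.59×0.449 + 0.85×0.551
        = 0.264910 + 0.468350 = 0.733260
Keeping only the dam release-present terms gives 0.468350, so
  P(dam release | flood warning, heavy upstream rainfall) = 0.468350 / 0.733260 ≈ 0.639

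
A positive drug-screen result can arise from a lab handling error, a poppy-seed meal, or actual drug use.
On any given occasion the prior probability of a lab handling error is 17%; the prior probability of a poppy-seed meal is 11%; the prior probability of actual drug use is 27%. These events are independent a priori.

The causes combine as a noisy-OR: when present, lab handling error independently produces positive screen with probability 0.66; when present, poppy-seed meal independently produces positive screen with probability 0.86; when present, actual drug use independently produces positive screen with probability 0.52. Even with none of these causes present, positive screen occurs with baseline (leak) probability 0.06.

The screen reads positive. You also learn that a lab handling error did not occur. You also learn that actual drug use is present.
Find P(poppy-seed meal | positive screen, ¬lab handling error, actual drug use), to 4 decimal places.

Under noisy-OR, P(positive screen | causes) = 1 − (1−0.06)·∏(1−qᵢ) over the active causes.
Enumerate both values of poppy-seed meal and weight by the priors:
  P(positive screen | ¬lab handling error, actual drug use) = 0.5488×0.89 + 0.936832×0.11
        = 0.488432 + 0.103052 = 0.591484
Keeping only the poppy-seed meal-present terms gives 0.103052, so
  P(poppy-seed meal | positive screen, ¬lab handling error, actual drug use) = 0.103052 / 0.591484 ≈ 0.1742

P(poppy-seed meal | positive screen, ¬lab handling error, actual drug use) ≈ 0.1742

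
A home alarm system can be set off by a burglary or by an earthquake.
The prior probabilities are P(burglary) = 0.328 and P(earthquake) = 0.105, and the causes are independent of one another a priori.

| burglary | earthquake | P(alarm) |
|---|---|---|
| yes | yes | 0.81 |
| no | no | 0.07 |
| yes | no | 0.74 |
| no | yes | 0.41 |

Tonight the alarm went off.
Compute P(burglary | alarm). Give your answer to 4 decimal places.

P(burglary | alarm) ≈ 0.7753

P(alarm) = 0.07·0.672·0.895 + 0.41·0.672·0.105 + 0.74·0.328·0.895 + 0.81·0.328·0.105 = 0.042101 + 0.028930 + 0.217234 + 0.027896 = 0.316161
Of this, 0.245130 comes from 0.217234 + 0.027896 (the burglary=true cases).
P(burglary | alarm) = 0.245130 / 0.316161 ≈ 0.7753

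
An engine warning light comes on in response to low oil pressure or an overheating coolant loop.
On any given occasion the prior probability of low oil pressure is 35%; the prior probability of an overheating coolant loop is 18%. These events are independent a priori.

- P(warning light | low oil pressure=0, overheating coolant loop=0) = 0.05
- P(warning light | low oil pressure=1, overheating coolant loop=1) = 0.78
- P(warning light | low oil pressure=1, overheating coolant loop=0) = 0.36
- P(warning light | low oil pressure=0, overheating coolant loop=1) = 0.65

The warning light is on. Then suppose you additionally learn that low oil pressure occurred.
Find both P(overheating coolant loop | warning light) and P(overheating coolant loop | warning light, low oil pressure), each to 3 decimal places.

P(warning light) = 0.05×0.65×0.82 + 0.65×0.65×0.18 + 0.36×0.35×0.82 + 0.78×0.35×0.18 = 0.026650 + 0.076050 + 0.103320 + 0.049140 = 0.255160
Restricting to configurations with overheating coolant loop present: 0.076050 + 0.049140 = 0.125190.
So P(overheating coolant loop | warning light) = 0.125190/0.255160 ≈ 0.491.

Now condition on the additional information:
P(warning light | low oil pressure) = 0.36*0.82 + 0.78*0.18 = 0.295200 + 0.140400 = 0.435600
Restricting to configurations with overheating coolant loop present: 0.78*0.18 = 0.140400.
Hence the posterior is 0.140400/0.435600 ≈ 0.322.
— low oil pressure explains away the evidence for overheating coolant loop.

P(overheating coolant loop | warning light) ≈ 0.491; P(overheating coolant loop | warning light, low oil pressure) ≈ 0.322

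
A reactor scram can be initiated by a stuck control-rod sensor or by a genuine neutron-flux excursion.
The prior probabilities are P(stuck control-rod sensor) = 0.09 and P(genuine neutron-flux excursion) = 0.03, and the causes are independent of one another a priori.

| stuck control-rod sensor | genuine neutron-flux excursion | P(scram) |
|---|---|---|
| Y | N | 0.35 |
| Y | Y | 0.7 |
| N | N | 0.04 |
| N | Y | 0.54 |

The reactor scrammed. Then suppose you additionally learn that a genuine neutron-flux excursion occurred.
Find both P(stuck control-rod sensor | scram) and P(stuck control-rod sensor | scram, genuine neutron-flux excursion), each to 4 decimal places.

P(stuck control-rod sensor | scram) ≈ 0.3933; P(stuck control-rod sensor | scram, genuine neutron-flux excursion) ≈ 0.1136

P(scram) = 0.04*0.91*0.97 + 0.54*0.91*0.03 + 0.35*0.09*0.97 + 0.7*0.09*0.03 = 0.035308 + 0.014742 + 0.030555 + 0.001890 = 0.082495
The stuck control-rod sensor-present share is 0.030555 + 0.001890 = 0.032445.
So P(stuck control-rod sensor | scram) = 0.032445/0.082495 ≈ 0.3933.

With the extra evidence:
By total probability over both values of stuck control-rod sensor:
  P(scram | genuine neutron-flux excursion) = 0.54×0.91 + 0.7×0.09
        = 0.491400 + 0.063000 = 0.554400
Configurations with stuck control-rod sensor contribute 0.063000, so
  P(stuck control-rod sensor | scram, genuine neutron-flux excursion) = 0.063000 / 0.554400 ≈ 0.1136
Conditioning on genuine neutron-flux excursion lowers the posterior on stuck control-rod sensor: the classic explaining-away effect in a common-effect structure.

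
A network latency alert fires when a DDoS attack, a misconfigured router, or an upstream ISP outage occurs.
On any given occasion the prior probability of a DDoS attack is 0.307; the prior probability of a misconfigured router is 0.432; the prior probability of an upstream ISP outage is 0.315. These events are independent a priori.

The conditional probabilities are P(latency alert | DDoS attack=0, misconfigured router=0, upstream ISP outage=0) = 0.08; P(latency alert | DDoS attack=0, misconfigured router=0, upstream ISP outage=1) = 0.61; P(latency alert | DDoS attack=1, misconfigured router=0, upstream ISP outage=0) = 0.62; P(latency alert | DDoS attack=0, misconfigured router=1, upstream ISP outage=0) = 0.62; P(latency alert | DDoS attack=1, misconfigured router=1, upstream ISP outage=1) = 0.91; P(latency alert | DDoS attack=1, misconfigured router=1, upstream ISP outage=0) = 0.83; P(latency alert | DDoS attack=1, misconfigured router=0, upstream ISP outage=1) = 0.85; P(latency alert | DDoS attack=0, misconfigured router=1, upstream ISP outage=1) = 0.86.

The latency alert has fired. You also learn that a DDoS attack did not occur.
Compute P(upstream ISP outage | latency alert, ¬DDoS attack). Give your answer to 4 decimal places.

By total probability over the 4 (misconfigured router, upstream ISP outage) configurations:
  P(latency alert | ¬DDoS attack) = 0.08*0.568*0.685 + 0.61*0.568*0.315 + 0.62*0.432*0.685 + 0.86*0.432*0.315
        = 0.031126 + 0.109141 + 0.183470 + 0.117029 = 0.440766
Keeping only the upstream ISP outage-present terms gives 0.226170, so
  P(upstream ISP outage | latency alert, ¬DDoS attack) = 0.226170 / 0.440766 ≈ 0.5131

P(upstream ISP outage | latency alert, ¬DDoS attack) ≈ 0.5131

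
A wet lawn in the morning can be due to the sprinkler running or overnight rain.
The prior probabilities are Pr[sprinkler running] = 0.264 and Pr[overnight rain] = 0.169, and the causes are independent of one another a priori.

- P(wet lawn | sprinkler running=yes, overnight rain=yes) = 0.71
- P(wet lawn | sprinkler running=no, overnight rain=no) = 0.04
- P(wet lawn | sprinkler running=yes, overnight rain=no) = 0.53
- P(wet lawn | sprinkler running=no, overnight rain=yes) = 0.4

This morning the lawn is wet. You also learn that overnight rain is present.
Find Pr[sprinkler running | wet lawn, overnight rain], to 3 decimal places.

P(wet lawn | overnight rain) = 0.4·0.736 + 0.71·0.264 = 0.294400 + 0.187440 = 0.481840
The sprinkler running-present share is 0.71·0.264 = 0.187440.
So P(sprinkler running | wet lawn, overnight rain) = 0.187440/0.481840 ≈ 0.389.

Pr[sprinkler running | wet lawn, overnight rain] ≈ 0.389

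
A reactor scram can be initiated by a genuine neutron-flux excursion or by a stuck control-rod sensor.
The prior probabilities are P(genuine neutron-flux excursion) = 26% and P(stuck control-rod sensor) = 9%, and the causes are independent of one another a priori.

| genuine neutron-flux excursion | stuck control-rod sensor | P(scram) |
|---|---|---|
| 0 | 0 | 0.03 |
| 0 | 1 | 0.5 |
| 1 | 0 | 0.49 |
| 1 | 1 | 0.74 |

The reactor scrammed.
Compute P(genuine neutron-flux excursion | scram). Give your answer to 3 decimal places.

P(genuine neutron-flux excursion | scram) ≈ 0.714

P(scram) = 0.03*0.74*0.91 + 0.5*0.74*0.09 + 0.49*0.26*0.91 + 0.74*0.26*0.09 = 0.020202 + 0.033300 + 0.115934 + 0.017316 = 0.186752
Of this, 0.133250 comes from 0.115934 + 0.017316 (the genuine neutron-flux excursion=true cases).
So P(genuine neutron-flux excursion | scram) = 0.133250/0.186752 ≈ 0.714.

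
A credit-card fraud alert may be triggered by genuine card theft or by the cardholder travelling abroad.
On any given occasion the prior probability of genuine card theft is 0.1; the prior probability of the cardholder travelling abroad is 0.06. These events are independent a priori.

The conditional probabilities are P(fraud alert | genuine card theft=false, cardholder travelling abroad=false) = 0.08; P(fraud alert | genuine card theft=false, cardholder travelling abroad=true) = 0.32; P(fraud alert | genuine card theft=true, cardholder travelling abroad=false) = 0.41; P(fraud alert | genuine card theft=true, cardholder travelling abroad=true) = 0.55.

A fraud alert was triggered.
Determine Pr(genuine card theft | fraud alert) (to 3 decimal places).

Sum P(fraud alert|·) weighted by the priors over the 4 (genuine card theft, cardholder travelling abroad) configurations:
  P(fraud alert) = 0.08·0.9·0.94 + 0.32·0.9·0.06 + 0.41·0.1·0.94 + 0.55·0.1·0.06
        = 0.067680 + 0.017280 + 0.038540 + 0.003300 = 0.126800
Configurations with genuine card theft contribute 0.041840, so
  P(genuine card theft | fraud alert) = 0.041840 / 0.126800 ≈ 0.330

Pr(genuine card theft | fraud alert) ≈ 0.330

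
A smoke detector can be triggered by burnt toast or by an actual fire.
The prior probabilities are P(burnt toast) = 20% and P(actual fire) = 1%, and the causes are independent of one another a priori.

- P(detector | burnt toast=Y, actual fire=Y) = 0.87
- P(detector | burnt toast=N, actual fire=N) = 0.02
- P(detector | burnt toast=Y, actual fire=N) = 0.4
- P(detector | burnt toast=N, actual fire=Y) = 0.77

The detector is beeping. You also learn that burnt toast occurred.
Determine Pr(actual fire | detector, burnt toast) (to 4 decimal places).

P(detector | burnt toast) = 0.4*0.99 + 0.87*0.01 = 0.396000 + 0.008700 = 0.404700
The actual fire-present share is 0.87*0.01 = 0.008700.
P(actual fire | detector, burnt toast) = 0.008700 / 0.404700 ≈ 0.0215

Pr(actual fire | detector, burnt toast) ≈ 0.0215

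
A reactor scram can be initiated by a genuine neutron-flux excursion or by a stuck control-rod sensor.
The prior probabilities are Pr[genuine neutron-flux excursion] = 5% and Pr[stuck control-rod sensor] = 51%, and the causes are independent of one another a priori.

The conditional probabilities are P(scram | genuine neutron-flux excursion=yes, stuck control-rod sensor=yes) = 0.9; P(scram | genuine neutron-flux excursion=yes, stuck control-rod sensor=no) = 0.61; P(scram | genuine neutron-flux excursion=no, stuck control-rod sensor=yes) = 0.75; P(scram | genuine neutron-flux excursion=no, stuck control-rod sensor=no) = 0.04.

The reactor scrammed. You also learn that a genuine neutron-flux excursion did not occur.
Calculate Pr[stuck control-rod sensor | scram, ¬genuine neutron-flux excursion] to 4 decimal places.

Weight on stuck control-rod sensor=true, given the evidence: 0.75*0.51 = 0.382500
The normalizing constant is 0.04*0.49 + 0.75*0.51 = 0.402100
Posterior = 0.382500 / 0.402100 ≈ 0.9513

Pr[stuck control-rod sensor | scram, ¬genuine neutron-flux excursion] ≈ 0.9513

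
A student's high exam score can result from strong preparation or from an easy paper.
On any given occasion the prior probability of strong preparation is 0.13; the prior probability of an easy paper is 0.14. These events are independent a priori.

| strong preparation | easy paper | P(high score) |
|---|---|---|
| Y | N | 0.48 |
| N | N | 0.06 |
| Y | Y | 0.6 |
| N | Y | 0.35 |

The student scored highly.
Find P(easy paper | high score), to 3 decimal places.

P(easy paper | high score) ≈ 0.352

P(high score) = 0.06×0.87×0.86 + 0.35×0.87×0.14 + 0.48×0.13×0.86 + 0.6×0.13×0.14 = 0.044892 + 0.042630 + 0.053664 + 0.010920 = 0.152106
The easy paper-present share is 0.042630 + 0.010920 = 0.053550.
So P(easy paper | high score) = 0.053550/0.152106 ≈ 0.352.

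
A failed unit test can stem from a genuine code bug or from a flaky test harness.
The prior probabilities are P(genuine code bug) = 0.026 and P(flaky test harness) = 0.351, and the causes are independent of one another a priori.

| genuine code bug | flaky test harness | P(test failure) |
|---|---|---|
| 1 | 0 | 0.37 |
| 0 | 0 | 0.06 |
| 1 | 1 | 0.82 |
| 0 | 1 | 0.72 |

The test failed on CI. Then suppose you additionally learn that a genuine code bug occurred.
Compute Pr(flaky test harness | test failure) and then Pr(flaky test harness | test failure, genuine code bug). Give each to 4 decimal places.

Pr(flaky test harness | test failure) ≈ 0.8517; Pr(flaky test harness | test failure, genuine code bug) ≈ 0.5452

For the numerator, keep only flaky test harness=true terms: 0.246149 + 0.007483 = 0.253632
The normalizing constant is 0.06·0.974·0.649 + 0.72·0.974·0.351 + 0.37·0.026·0.649 + 0.82·0.026·0.351 = 0.297803
P(flaky test harness | test failure) = 0.253632/0.297803 ≈ 0.8517

With the extra evidence:
Enumerate both values of flaky test harness and weight by the priors:
  P(test failure | genuine code bug) = 0.37·0.649 + 0.82·0.351
        = 0.240130 + 0.287820 = 0.527950
The terms with flaky test harness present sum to 0.287820, so
  P(flaky test harness | test failure, genuine code bug) = 0.287820 / 0.527950 ≈ 0.5452
The drop from 0.8517 to 0.5452 is the explaining-away (discounting) effect.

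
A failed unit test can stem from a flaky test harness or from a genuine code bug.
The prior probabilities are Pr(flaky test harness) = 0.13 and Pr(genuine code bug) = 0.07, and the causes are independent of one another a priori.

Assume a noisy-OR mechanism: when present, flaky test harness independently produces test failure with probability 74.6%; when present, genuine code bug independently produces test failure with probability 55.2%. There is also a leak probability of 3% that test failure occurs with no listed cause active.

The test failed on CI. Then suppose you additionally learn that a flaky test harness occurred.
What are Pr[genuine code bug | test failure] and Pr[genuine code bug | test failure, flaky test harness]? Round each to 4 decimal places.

Under noisy-OR, P(test failure | causes) = 1 − (1−0.03)·∏(1−qᵢ) over the active causes.
P(test failure) = 0.03×0.87×0.93 + 0.56544×0.87×0.07 + 0.75362×0.13×0.93 + 0.889622×0.13×0.07 = 0.024273 + 0.034435 + 0.091113 + 0.008096 = 0.157917
Restricting to configurations with genuine code bug present: 0.034435 + 0.008096 = 0.042531.
So P(genuine code bug | test failure) = 0.042531/0.157917 ≈ 0.2693.

Now condition on the additional information:
P(test failure | flaky test harness) = 0.75362·0.93 + 0.889622·0.07 = 0.700867 + 0.062274 = 0.763141
Restricting to configurations with genuine code bug present: 0.889622·0.07 = 0.062274.
So P(genuine code bug | test failure, flaky test harness) = 0.062274/0.763141 ≈ 0.0816.
The drop from 0.2693 to 0.0816 is the explaining-away (discounting) effect.

Pr[genuine code bug | test failure] ≈ 0.2693; Pr[genuine code bug | test failure, flaky test harness] ≈ 0.0816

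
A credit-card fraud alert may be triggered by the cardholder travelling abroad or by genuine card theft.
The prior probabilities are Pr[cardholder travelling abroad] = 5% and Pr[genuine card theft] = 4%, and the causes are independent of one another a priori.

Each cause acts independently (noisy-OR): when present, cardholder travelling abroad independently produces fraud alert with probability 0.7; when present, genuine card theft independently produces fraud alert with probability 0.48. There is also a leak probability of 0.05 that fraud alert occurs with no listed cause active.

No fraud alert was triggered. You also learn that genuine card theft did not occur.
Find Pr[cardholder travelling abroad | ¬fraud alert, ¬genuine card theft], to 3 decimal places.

Pr[cardholder travelling abroad | ¬fraud alert, ¬genuine card theft] ≈ 0.016

Under noisy-OR, P(fraud alert | causes) = 1 − (1−0.05)·∏(1−qᵢ) over the active causes.
P(¬fraud alert | ¬genuine card theft) = 0.95·0.95 + 0.285·0.05 = 0.902500 + 0.014250 = 0.916750
The cardholder travelling abroad-present share is 0.285·0.05 = 0.014250.
Hence the posterior is 0.014250/0.916750 ≈ 0.016.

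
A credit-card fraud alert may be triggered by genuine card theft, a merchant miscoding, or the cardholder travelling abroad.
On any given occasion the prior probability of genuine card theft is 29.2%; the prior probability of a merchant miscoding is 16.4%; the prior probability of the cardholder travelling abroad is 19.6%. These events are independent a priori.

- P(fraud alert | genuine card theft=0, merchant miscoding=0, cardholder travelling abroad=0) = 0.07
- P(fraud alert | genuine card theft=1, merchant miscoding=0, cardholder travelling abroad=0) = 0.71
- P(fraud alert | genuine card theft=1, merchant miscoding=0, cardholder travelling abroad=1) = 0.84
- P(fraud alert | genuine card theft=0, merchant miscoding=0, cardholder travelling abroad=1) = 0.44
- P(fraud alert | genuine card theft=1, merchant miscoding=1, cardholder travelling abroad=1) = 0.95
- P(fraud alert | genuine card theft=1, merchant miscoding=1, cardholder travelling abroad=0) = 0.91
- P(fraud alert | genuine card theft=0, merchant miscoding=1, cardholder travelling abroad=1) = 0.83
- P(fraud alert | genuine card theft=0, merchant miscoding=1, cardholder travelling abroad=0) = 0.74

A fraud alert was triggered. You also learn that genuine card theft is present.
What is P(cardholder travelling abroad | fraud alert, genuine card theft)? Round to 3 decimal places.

P(cardholder travelling abroad | fraud alert, genuine card theft) ≈ 0.220

Numerator (weight on configurations with cardholder travelling abroad): 0.137639 + 0.030537 = 0.168176
The normalizing constant is 0.71*0.836*0.804 + 0.84*0.836*0.196 + 0.91*0.164*0.804 + 0.95*0.164*0.196 = 0.765387
P(cardholder travelling abroad | fraud alert, genuine card theft) = 0.168176/0.765387 ≈ 0.220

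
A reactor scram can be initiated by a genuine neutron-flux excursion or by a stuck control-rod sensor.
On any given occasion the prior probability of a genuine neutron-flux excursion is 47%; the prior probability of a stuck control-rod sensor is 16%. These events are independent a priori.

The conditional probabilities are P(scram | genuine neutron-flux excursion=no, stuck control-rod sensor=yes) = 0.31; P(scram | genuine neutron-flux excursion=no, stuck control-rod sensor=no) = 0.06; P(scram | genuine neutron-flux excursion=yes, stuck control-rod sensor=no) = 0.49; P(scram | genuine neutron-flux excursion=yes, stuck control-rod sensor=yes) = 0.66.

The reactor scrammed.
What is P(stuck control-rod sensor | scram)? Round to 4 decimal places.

P(scram) = 0.06×0.53×0.84 + 0.31×0.53×0.16 + 0.49×0.47×0.84 + 0.66×0.47×0.16 = 0.026712 + 0.026288 + 0.193452 + 0.049632 = 0.296084
The stuck control-rod sensor-present share is 0.026288 + 0.049632 = 0.075920.
P(stuck control-rod sensor | scram) = 0.075920 / 0.296084 ≈ 0.2564

P(stuck control-rod sensor | scram) ≈ 0.2564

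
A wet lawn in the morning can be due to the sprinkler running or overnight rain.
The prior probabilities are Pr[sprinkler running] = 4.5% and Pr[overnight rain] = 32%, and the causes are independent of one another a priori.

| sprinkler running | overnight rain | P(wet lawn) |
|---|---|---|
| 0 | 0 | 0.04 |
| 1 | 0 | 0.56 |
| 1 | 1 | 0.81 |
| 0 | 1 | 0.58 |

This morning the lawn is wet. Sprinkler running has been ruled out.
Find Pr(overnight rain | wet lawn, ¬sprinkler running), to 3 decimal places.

Pr(overnight rain | wet lawn, ¬sprinkler running) ≈ 0.872

By total probability over both values of overnight rain:
  P(wet lawn | ¬sprinkler running) = 0.04×0.68 + 0.58×0.32
        = 0.027200 + 0.185600 = 0.212800
The terms with overnight rain present sum to 0.185600, so
  P(overnight rain | wet lawn, ¬sprinkler running) = 0.185600 / 0.212800 ≈ 0.872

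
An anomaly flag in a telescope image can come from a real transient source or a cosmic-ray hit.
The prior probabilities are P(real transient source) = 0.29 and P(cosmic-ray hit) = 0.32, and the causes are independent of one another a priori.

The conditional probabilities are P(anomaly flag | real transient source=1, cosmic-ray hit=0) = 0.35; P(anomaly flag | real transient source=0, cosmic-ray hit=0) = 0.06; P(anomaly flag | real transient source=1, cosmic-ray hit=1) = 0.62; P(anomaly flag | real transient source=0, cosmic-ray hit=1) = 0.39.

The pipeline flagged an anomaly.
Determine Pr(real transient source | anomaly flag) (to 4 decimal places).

P(anomaly flag) = 0.06·0.71·0.68 + 0.39·0.71·0.32 + 0.35·0.29·0.68 + 0.62·0.29·0.32 = 0.028968 + 0.088608 + 0.069020 + 0.057536 = 0.244132
The real transient source-present share is 0.069020 + 0.057536 = 0.126556.
P(real transient source | anomaly flag) = 0.126556 / 0.244132 ≈ 0.5184

Pr(real transient source | anomaly flag) ≈ 0.5184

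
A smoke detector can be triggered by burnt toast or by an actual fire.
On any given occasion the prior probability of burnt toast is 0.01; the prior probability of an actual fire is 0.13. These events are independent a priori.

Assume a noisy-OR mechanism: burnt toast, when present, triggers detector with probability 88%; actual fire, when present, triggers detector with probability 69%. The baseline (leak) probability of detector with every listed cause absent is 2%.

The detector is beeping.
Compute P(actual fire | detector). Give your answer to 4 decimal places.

Under noisy-OR, P(detector | causes) = 1 − (1−0.02)·∏(1−qᵢ) over the active causes.
For the numerator, keep only actual fire=true terms: 0.089601 + 0.001253 = 0.090854
Denominator P(detector): 0.02×0.99×0.87 + 0.6962×0.99×0.13 + 0.8824×0.01×0.87 + 0.963544×0.01×0.13 = 0.115757
P(actual fire | detector) = 0.090854/0.115757 ≈ 0.7849

P(actual fire | detector) ≈ 0.7849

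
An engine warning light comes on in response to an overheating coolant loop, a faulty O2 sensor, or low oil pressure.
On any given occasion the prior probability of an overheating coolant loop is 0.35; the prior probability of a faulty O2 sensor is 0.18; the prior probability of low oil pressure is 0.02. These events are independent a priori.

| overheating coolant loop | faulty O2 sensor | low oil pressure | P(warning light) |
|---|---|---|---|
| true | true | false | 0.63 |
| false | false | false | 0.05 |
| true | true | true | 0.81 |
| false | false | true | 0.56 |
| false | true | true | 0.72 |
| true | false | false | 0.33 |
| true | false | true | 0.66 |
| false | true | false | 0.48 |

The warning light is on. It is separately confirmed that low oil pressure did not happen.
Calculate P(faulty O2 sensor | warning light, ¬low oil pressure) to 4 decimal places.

Enumerate the 4 (overheating coolant loop, faulty O2 sensor) configurations and weight by the priors:
  P(warning light | ¬low oil pressure) = 0.05*0.65*0.82 + 0.48*0.65*0.18 + 0.33*0.35*0.82 + 0.63*0.35*0.18
        = 0.026650 + 0.056160 + 0.094710 + 0.039690 = 0.217210
Configurations with faulty O2 sensor contribute 0.095850, so
  P(faulty O2 sensor | warning light, ¬low oil pressure) = 0.095850 / 0.217210 ≈ 0.4413

P(faulty O2 sensor | warning light, ¬low oil pressure) ≈ 0.4413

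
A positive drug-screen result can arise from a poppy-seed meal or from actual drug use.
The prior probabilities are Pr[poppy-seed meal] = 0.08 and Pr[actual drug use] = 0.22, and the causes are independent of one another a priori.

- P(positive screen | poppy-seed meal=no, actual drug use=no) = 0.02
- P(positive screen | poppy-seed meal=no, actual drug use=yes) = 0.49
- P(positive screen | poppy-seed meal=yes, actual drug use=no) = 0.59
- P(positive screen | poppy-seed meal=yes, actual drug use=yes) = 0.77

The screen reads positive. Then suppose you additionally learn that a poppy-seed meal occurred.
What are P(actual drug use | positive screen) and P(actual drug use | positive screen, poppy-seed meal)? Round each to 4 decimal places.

By total probability over the 4 (poppy-seed meal, actual drug use) configurations:
  P(positive screen) = 0.02*0.92*0.78 + 0.49*0.92*0.22 + 0.59*0.08*0.78 + 0.77*0.08*0.22
        = 0.014352 + 0.099176 + 0.036816 + 0.013552 = 0.163896
Keeping only the actual drug use-present terms gives 0.112728, so
  P(actual drug use | positive screen) = 0.112728 / 0.163896 ≈ 0.6878

With the extra evidence:
Numerator (weight on configurations with actual drug use): 0.77×0.22 = 0.169400
Denominator P(positive screen | poppy-seed meal): 0.59×0.78 + 0.77×0.22 = 0.629600
Posterior = 0.169400 / 0.629600 ≈ 0.2691
This is intercausal reasoning (explaining away): once poppy-seed meal accounts for the positive screen, actual drug use becomes less likely.

P(actual drug use | positive screen) ≈ 0.6878; P(actual drug use | positive screen, poppy-seed meal) ≈ 0.2691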